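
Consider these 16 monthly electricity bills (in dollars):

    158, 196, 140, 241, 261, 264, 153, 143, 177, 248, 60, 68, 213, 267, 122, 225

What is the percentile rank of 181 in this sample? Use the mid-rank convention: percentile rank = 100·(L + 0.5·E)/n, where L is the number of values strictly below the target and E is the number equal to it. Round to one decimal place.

Sorted: 60, 68, 122, 140, 143, 153, 158, 177, 196, 213, 225, 241, 248, 261, 264, 267.
Count below 181: L = 8; count equal: E = 0; n = 16.
Percentile rank = 100·(8 + 0.5·0)/16 = 100·8/16 = 50.

50.0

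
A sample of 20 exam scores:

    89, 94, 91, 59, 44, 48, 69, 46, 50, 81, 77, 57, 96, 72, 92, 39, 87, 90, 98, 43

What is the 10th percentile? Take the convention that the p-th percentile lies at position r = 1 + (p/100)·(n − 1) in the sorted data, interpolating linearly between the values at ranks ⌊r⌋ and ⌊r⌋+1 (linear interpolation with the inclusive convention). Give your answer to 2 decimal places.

Sorted: 39, 43, 44, 46, 48, 50, 57, 59, 69, 72, 77, 81, 87, 89, 90, 91, 92, 94, 96, 98.
n = 20.
r = 1 + (10/100)·(20 − 1) = 1 + 1.9 = 2.9.
Rank 2 is 43 and rank 3 is 44.
Interpolate: 43 + 0.9·(44 − 43) = 43 + 0.9·1 = 43.9.

43.90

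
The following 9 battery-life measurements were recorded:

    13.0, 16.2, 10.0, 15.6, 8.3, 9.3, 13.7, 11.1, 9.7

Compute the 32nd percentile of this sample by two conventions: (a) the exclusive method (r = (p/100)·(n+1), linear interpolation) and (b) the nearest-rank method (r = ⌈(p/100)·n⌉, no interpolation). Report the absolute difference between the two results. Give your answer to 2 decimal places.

Sorted: 8.3, 9.3, 9.7, 10.0, 11.1, 13.0, 13.7, 15.6, 16.2.
n = 9.
(a) r = 3.2; between ranks 3 (9.7) and 4 (10.0): 9.76.
(b) the nearest-rank method: rank 3 → 9.7.
|9.76 − 9.7| = 0.06.

0.06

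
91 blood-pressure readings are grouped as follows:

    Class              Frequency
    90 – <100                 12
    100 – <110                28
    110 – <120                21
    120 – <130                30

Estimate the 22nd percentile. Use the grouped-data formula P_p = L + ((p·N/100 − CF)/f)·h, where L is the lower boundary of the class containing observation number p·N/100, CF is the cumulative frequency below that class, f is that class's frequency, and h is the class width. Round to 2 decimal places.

102.86

N = 91; target position k = 22/100 · 91 = 20.02.
Cumulative frequencies: 12, 40, 61, 91.
Observation 20.02 falls in the class 100 – <110.
L = 100, CF = 12, f = 28, h = 10.
P22 = 100 + ((20.02 − 12)/28)·10 = 100 + 2.86429 = 102.864.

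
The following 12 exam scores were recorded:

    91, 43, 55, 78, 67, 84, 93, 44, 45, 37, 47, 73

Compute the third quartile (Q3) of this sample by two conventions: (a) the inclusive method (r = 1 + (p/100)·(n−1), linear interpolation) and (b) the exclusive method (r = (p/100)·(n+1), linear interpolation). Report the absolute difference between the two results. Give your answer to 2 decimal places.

Sorted: 37, 43, 44, 45, 47, 55, 67, 73, 78, 84, 91, 93.
n = 12.
(a) r = 9.25; between ranks 9 (78) and 10 (84): 79.5.
(b) r = 9.75; between ranks 9 (78) and 10 (84): 82.5.
|79.5 − 82.5| = 3.

3.00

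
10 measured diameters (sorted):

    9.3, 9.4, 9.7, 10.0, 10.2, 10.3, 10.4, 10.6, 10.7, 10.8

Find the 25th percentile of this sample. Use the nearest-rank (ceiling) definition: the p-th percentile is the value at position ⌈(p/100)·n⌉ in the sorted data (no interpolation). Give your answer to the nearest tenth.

n = 10.
Position = ⌈25/100 · 10⌉ = ⌈2.5⌉ = 3.
The value at rank 3 is 9.7.

9.7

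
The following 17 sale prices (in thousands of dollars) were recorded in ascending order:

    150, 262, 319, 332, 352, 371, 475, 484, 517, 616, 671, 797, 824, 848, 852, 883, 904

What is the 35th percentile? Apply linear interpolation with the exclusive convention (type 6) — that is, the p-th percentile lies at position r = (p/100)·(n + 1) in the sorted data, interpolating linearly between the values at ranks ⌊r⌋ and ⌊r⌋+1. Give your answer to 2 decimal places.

402.20

n = 17.
r = (35/100)·(17 + 1) = 6.3.
Rank 6 is 371 and rank 7 is 475.
Interpolate: 371 + 0.3·(475 − 371) = 371 + 0.3·104 = 402.2.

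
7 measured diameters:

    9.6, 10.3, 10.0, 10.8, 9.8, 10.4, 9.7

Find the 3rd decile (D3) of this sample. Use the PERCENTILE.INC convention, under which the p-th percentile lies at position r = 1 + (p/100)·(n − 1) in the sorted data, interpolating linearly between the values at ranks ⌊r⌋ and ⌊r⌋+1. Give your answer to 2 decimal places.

9.78

Sorted: 9.6, 9.7, 9.8, 10.0, 10.3, 10.4, 10.8.
n = 7.
r = 1 + (30/100)·(7 − 1) = 1 + 1.8 = 2.8.
Rank 2 is 9.7 and rank 3 is 9.8.
Interpolate: 9.7 + 0.8·(9.8 − 9.7) = 9.7 + 0.8·0.1 = 9.78.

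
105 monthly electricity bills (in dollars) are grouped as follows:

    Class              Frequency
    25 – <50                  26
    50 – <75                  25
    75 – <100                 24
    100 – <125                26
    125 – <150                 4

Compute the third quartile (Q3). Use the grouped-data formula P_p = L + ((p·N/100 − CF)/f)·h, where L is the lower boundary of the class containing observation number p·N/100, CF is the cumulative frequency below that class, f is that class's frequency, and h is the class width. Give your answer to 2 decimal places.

N = 105; target position k = 75/100 · 105 = 78.75.
Cumulative frequencies: 26, 51, 75, 101, 105.
Observation 78.75 falls in the class 100 – <125.
L = 100, CF = 75, f = 26, h = 25.
P75 = 100 + ((78.75 − 75)/26)·25 = 100 + 3.60577 = 103.606.

103.61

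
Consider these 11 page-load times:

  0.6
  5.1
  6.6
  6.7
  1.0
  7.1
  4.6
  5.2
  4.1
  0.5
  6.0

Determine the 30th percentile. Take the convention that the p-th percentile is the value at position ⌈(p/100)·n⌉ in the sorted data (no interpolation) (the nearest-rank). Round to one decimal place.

Sorted: 0.5, 0.6, 1.0, 4.1, 4.6, 5.1, 5.2, 6.0, 6.6, 6.7, 7.1.
n = 11.
Position = ⌈30/100 · 11⌉ = ⌈3.3⌉ = 4.
The value at rank 4 is 4.1.

4.1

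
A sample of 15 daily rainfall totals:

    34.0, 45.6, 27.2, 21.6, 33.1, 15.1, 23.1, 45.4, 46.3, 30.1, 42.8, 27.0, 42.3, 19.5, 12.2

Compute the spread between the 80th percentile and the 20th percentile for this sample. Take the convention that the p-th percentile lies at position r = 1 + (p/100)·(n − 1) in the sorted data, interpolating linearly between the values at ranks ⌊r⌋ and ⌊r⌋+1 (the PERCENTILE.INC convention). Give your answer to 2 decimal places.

Sorted: 12.2, 15.1, 19.5, 21.6, 23.1, 27.0, 27.2, 30.1, 33.1, 34.0, 42.3, 42.8, 45.4, 45.6, 46.3.
n = 15.
P20: r = 3.8; ranks 3–4 are 19.5, 21.6; interpolating gives 21.18.
P80: r = 12.2; ranks 12–13 are 42.8, 45.4; interpolating gives 43.32.
Difference: 43.32 − 21.18 = 22.14.

22.14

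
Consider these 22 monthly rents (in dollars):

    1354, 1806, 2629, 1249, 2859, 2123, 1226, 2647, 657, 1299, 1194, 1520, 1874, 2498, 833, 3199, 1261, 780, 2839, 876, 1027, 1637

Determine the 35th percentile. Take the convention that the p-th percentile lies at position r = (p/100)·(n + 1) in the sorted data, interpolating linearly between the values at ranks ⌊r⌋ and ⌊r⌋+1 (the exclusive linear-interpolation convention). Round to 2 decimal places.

1249.60

Sorted: 657, 780, 833, 876, 1027, 1194, 1226, 1249, 1261, 1299, 1354, 1520, 1637, 1806, 1874, 2123, 2498, 2629, 2647, 2839, 2859, 3199.
n = 22.
r = (35/100)·(22 + 1) = 8.05.
Rank 8 is 1249 and rank 9 is 1261.
Interpolate: 1249 + 0.05·(1261 − 1249) = 1249 + 0.05·12 = 1249.6.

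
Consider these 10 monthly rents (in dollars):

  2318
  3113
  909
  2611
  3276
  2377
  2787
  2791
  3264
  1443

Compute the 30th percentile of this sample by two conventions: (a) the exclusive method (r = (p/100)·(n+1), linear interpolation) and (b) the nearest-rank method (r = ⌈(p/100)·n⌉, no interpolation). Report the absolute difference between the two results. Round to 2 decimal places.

Sorted: 909, 1443, 2318, 2377, 2611, 2787, 2791, 3113, 3264, 3276.
n = 10.
(a) r = 3.3; between ranks 3 (2318) and 4 (2377): 2335.7.
(b) the nearest-rank method: rank 3 → 2318.
|2335.7 − 2318| = 17.7.

17.70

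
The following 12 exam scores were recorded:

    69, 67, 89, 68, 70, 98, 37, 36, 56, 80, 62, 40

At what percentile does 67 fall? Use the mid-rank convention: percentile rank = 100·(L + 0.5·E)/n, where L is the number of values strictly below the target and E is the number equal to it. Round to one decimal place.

45.8

Sorted: 36, 37, 40, 56, 62, 67, 68, 69, 70, 80, 89, 98.
Count below 67: L = 5; count equal: E = 1; n = 12.
Percentile rank = 100·(5 + 0.5·1)/12 = 100·5.5/12 = 45.83.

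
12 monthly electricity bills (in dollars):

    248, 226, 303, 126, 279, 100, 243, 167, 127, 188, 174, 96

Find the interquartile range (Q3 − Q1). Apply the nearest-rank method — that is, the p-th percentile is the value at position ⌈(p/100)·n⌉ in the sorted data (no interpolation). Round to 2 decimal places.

117.00

Sorted: 96, 100, 126, 127, 167, 174, 188, 226, 243, 248, 279, 303.
n = 12.
P25: rank ⌈25/100·12⌉ = 3 → 126.
P75: rank ⌈75/100·12⌉ = 9 → 243.
Difference: 243 − 126 = 117.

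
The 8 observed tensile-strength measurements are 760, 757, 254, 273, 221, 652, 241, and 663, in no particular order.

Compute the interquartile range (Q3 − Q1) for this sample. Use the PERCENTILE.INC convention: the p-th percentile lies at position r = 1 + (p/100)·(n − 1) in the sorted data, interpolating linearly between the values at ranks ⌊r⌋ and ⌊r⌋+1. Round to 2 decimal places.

Sorted: 221, 241, 254, 273, 652, 663, 757, 760.
n = 8.
P25: r = 2.75; ranks 2–3 are 241, 254; interpolating gives 250.75.
P75: r = 6.25; ranks 6–7 are 663, 757; interpolating gives 686.5.
Difference: 686.5 − 250.75 = 435.75.

435.75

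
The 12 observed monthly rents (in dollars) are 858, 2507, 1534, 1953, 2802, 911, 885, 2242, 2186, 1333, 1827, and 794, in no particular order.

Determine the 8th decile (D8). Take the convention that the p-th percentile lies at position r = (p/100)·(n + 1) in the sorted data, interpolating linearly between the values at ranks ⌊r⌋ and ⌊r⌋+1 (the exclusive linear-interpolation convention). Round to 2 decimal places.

Sorted: 794, 858, 885, 911, 1333, 1534, 1827, 1953, 2186, 2242, 2507, 2802.
n = 12.
r = (80/100)·(12 + 1) = 10.4.
Rank 10 is 2242 and rank 11 is 2507.
Interpolate: 2242 + 0.4·(2507 − 2242) = 2242 + 0.4·265 = 2348.

2348.00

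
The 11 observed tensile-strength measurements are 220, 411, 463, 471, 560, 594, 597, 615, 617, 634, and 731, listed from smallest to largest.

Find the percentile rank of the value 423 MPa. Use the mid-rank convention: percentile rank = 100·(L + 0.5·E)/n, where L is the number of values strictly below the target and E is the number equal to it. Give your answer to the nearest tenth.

Count below 423: L = 2; count equal: E = 0; n = 11.
Percentile rank = 100·(2 + 0.5·0)/11 = 100·2/11 = 18.18.

18.2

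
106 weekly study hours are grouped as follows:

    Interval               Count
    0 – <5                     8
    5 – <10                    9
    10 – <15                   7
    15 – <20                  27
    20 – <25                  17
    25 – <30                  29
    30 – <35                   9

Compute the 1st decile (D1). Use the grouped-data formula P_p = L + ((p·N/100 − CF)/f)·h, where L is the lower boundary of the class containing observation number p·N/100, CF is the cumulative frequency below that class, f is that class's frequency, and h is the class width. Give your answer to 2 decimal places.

6.44

N = 106; target position k = 10/100 · 106 = 10.6.
Cumulative frequencies: 8, 17, 24, 51, 68, 97, 106.
Observation 10.6 falls in the class 5 – <10.
L = 5, CF = 8, f = 9, h = 5.
P10 = 5 + ((10.6 − 8)/9)·5 = 5 + 1.44444 = 6.44444.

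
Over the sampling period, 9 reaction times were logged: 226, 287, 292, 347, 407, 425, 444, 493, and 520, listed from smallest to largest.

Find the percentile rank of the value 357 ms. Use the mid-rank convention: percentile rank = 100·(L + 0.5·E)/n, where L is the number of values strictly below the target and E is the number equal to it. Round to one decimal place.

Count below 357: L = 4; count equal: E = 0; n = 9.
Percentile rank = 100·(4 + 0.5·0)/9 = 100·4/9 = 44.44.

44.4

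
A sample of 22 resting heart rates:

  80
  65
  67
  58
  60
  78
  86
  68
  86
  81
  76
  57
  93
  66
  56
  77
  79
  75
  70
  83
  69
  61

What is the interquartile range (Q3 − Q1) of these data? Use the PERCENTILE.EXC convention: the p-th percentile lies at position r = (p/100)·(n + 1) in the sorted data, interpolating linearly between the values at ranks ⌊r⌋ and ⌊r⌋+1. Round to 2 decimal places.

Sorted: 56, 57, 58, 60, 61, 65, 66, 67, 68, 69, 70, 75, 76, 77, 78, 79, 80, 81, 83, 86, 86, 93.
n = 22.
P25: r = 5.75; ranks 5–6 are 61, 65; interpolating gives 64.
P75: r = 17.25; ranks 17–18 are 80, 81; interpolating gives 80.25.
Difference: 80.25 − 64 = 16.25.

16.25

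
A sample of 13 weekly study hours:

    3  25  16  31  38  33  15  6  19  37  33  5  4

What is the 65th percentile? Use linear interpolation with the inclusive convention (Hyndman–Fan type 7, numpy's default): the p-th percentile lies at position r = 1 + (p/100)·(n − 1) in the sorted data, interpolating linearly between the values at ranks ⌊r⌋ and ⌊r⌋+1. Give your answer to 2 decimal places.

Sorted: 3, 4, 5, 6, 15, 16, 19, 25, 31, 33, 33, 37, 38.
n = 13.
r = 1 + (65/100)·(13 − 1) = 1 + 7.8 = 8.8.
Rank 8 is 25 and rank 9 is 31.
Interpolate: 25 + 0.8·(31 − 25) = 25 + 0.8·6 = 29.8.

29.80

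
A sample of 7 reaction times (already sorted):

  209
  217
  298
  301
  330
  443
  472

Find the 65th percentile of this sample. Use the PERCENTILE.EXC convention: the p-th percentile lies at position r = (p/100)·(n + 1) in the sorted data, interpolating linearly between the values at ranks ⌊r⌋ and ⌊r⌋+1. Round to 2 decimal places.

352.60

n = 7.
r = (65/100)·(7 + 1) = 5.2.
Rank 5 is 330 and rank 6 is 443.
Interpolate: 330 + 0.2·(443 − 330) = 330 + 0.2·113 = 352.6.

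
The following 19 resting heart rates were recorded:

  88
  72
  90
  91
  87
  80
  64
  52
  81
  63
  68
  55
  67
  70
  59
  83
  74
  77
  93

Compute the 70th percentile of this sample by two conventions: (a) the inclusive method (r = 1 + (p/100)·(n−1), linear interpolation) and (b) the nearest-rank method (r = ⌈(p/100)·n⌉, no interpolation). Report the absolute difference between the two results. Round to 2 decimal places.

Sorted: 52, 55, 59, 63, 64, 67, 68, 70, 72, 74, 77, 80, 81, 83, 87, 88, 90, 91, 93.
n = 19.
(a) r = 13.6; between ranks 13 (81) and 14 (83): 82.2.
(b) the nearest-rank method: rank 14 → 83.
|82.2 − 83| = 0.8.

0.80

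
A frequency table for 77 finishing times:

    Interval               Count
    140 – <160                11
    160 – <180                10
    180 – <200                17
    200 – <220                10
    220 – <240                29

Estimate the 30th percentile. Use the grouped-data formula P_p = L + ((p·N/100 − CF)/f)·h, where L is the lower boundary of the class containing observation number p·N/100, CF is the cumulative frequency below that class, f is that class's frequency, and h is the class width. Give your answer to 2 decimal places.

182.47

N = 77; target position k = 30/100 · 77 = 23.1.
Cumulative frequencies: 11, 21, 38, 48, 77.
Observation 23.1 falls in the class 180 – <200.
L = 180, CF = 21, f = 17, h = 20.
P30 = 180 + ((23.1 − 21)/17)·20 = 180 + 2.47059 = 182.471.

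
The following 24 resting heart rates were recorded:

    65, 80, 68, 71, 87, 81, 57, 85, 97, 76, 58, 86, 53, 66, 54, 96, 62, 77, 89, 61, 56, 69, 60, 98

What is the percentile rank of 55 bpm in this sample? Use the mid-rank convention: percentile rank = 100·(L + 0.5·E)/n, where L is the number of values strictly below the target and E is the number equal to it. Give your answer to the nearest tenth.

Sorted: 53, 54, 56, 57, 58, 60, 61, 62, 65, 66, 68, 69, 71, 76, 77, 80, 81, 85, 86, 87, 89, 96, 97, 98.
Count below 55: L = 2; count equal: E = 0; n = 24.
Percentile rank = 100·(2 + 0.5·0)/24 = 100·2/24 = 8.333.

8.3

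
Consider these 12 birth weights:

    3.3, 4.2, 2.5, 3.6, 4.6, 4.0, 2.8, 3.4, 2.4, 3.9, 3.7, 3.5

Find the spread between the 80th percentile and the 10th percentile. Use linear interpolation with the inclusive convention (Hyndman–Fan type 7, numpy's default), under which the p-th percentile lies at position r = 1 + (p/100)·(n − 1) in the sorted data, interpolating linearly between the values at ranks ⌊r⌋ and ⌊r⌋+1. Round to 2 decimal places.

Sorted: 2.4, 2.5, 2.8, 3.3, 3.4, 3.5, 3.6, 3.7, 3.9, 4.0, 4.2, 4.6.
n = 12.
P10: r = 2.1; ranks 2–3 are 2.5, 2.8; interpolating gives 2.53.
P80: r = 9.8; ranks 9–10 are 3.9, 4.0; interpolating gives 3.98.
Difference: 3.98 − 2.53 = 1.45.

1.45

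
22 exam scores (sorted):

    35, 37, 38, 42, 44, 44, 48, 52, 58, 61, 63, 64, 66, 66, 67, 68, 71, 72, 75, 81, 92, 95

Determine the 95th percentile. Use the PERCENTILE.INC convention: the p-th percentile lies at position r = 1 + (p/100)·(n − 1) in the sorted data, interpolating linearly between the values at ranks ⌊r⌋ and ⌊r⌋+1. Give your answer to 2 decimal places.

n = 22.
r = 1 + (95/100)·(22 − 1) = 1 + 19.95 = 20.95.
Rank 20 is 81 and rank 21 is 92.
Interpolate: 81 + 0.95·(92 − 81) = 81 + 0.95·11 = 91.45.

91.45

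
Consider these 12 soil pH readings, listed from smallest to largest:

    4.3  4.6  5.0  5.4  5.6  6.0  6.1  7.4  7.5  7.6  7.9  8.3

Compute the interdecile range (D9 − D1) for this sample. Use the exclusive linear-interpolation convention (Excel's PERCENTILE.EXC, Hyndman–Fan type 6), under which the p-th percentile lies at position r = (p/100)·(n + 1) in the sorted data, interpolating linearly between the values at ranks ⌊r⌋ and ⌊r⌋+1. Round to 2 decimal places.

n = 12.
P10: r = 1.3; ranks 1–2 are 4.3, 4.6; interpolating gives 4.39.
P90: r = 11.7; ranks 11–12 are 7.9, 8.3; interpolating gives 8.18.
Difference: 8.18 − 4.39 = 3.79.

3.79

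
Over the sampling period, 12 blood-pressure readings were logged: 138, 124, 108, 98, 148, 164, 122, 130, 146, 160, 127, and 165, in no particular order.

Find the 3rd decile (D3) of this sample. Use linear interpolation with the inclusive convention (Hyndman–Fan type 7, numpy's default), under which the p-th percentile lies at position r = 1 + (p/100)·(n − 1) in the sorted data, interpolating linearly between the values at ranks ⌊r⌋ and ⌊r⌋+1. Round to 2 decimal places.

124.90

Sorted: 98, 108, 122, 124, 127, 130, 138, 146, 148, 160, 164, 165.
n = 12.
r = 1 + (30/100)·(12 − 1) = 1 + 3.3 = 4.3.
Rank 4 is 124 and rank 5 is 127.
Interpolate: 124 + 0.3·(127 − 124) = 124 + 0.3·3 = 124.9.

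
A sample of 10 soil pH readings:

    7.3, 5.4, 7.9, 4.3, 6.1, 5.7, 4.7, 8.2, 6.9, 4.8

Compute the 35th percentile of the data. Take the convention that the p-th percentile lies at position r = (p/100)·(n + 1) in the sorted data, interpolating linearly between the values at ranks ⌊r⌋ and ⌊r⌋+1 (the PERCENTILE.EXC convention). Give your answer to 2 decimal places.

Sorted: 4.3, 4.7, 4.8, 5.4, 5.7, 6.1, 6.9, 7.3, 7.9, 8.2.
n = 10.
r = (35/100)·(10 + 1) = 3.85.
Rank 3 is 4.8 and rank 4 is 5.4.
Interpolate: 4.8 + 0.85·(5.4 − 4.8) = 4.8 + 0.85·0.6 = 5.31.

5.31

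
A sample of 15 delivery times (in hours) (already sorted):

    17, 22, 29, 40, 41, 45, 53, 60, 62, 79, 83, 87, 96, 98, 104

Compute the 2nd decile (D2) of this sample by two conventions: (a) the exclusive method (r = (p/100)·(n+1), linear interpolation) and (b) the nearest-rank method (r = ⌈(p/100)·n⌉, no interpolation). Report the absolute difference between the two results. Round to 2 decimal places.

2.20

n = 15.
(a) r = 3.2; between ranks 3 (29) and 4 (40): 31.2.
(b) the nearest-rank method: rank 3 → 29.
|31.2 − 29| = 2.2.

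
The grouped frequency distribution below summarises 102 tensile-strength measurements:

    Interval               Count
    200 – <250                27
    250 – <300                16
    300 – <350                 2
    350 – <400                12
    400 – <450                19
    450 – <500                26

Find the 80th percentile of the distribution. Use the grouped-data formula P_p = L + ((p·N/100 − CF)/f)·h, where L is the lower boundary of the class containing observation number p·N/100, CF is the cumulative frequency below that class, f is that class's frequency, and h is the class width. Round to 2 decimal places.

N = 102; target position k = 80/100 · 102 = 81.6.
Cumulative frequencies: 27, 43, 45, 57, 76, 102.
Observation 81.6 falls in the class 450 – <500.
L = 450, CF = 76, f = 26, h = 50.
P80 = 450 + ((81.6 − 76)/26)·50 = 450 + 10.7692 = 460.769.

460.77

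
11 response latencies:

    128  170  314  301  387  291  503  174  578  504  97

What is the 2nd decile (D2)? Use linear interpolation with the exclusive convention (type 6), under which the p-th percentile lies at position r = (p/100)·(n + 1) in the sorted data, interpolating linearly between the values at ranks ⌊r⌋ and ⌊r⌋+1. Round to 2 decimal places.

144.80

Sorted: 97, 128, 170, 174, 291, 301, 314, 387, 503, 504, 578.
n = 11.
r = (20/100)·(11 + 1) = 2.4.
Rank 2 is 128 and rank 3 is 170.
Interpolate: 128 + 0.4·(170 − 128) = 128 + 0.4·42 = 144.8.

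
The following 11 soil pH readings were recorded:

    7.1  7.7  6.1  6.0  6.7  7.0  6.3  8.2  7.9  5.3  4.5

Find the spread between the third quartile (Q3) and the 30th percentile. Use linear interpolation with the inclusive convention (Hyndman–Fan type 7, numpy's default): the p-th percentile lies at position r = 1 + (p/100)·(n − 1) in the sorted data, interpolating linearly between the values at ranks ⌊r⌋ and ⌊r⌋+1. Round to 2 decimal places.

1.30

Sorted: 4.5, 5.3, 6.0, 6.1, 6.3, 6.7, 7.0, 7.1, 7.7, 7.9, 8.2.
n = 11.
P30: r = 4 (integer) → 6.1.
P75: r = 8.5; ranks 8–9 are 7.1, 7.7; interpolating gives 7.4.
Difference: 7.4 − 6.1 = 1.3.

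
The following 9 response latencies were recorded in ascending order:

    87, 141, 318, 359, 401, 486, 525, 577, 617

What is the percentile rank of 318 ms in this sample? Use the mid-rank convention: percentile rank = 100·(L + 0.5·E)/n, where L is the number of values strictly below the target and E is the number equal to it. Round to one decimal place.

Count below 318: L = 2; count equal: E = 1; n = 9.
Percentile rank = 100·(2 + 0.5·1)/9 = 100·2.5/9 = 27.78.

27.8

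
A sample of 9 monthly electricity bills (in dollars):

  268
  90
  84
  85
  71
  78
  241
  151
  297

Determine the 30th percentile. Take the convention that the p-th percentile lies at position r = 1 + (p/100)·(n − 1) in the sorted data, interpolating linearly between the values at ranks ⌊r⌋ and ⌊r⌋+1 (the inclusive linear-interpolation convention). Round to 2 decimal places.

84.40

Sorted: 71, 78, 84, 85, 90, 151, 241, 268, 297.
n = 9.
r = 1 + (30/100)·(9 − 1) = 1 + 2.4 = 3.4.
Rank 3 is 84 and rank 4 is 85.
Interpolate: 84 + 0.4·(85 − 84) = 84 + 0.4·1 = 84.4.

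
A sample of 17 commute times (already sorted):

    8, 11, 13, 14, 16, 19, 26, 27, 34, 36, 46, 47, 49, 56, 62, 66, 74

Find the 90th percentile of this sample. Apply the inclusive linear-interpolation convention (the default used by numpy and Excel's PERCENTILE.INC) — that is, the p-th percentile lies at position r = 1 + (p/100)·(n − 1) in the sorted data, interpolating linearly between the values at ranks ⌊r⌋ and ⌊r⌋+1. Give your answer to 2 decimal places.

n = 17.
r = 1 + (90/100)·(17 − 1) = 1 + 14.4 = 15.4.
Rank 15 is 62 and rank 16 is 66.
Interpolate: 62 + 0.4·(66 − 62) = 62 + 0.4·4 = 63.6.

63.60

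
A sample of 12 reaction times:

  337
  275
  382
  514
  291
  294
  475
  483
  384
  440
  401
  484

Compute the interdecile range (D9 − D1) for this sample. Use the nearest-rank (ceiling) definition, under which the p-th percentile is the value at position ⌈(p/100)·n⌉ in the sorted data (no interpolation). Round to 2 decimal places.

Sorted: 275, 291, 294, 337, 382, 384, 401, 440, 475, 483, 484, 514.
n = 12.
P10: rank ⌈10/100·12⌉ = 2 → 291.
P90: rank ⌈90/100·12⌉ = 11 → 484.
Difference: 484 − 291 = 193.

193.00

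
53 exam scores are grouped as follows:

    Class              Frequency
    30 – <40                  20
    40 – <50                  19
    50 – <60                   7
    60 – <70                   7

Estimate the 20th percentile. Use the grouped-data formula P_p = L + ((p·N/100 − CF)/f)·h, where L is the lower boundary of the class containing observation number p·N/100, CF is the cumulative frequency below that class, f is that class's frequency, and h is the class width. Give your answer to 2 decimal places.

35.30

N = 53; target position k = 20/100 · 53 = 10.6.
Cumulative frequencies: 20, 39, 46, 53.
Observation 10.6 falls in the class 30 – <40.
L = 30, CF = 0, f = 20, h = 10.
P20 = 30 + ((10.6 − 0)/20)·10 = 30 + 5.3 = 35.3.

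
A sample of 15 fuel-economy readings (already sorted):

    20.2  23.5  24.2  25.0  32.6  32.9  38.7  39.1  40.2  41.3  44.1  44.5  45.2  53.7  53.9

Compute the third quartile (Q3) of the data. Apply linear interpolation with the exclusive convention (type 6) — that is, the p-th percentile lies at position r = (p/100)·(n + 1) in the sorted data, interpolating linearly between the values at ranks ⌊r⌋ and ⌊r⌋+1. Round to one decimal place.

n = 15.
r = (75/100)·(15 + 1) = 12.
r is an integer, so P75 is the value at rank 12: 44.5.

44.5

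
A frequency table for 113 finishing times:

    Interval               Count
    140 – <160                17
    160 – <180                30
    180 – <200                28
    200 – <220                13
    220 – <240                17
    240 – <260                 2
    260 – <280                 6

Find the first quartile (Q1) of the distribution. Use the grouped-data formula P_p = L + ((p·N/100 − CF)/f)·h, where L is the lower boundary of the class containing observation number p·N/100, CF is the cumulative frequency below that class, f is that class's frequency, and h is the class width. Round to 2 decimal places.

N = 113; target position k = 25/100 · 113 = 28.25.
Cumulative frequencies: 17, 47, 75, 88, 105, 107, 113.
Observation 28.25 falls in the class 160 – <180.
L = 160, CF = 17, f = 30, h = 20.
P25 = 160 + ((28.25 − 17)/30)·20 = 160 + 7.5 = 167.5.

167.50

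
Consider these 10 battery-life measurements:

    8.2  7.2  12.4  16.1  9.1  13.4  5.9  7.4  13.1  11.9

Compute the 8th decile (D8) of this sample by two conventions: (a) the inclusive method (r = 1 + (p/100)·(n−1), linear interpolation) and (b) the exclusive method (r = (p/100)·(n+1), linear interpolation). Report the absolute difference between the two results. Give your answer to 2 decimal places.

Sorted: 5.9, 7.2, 7.4, 8.2, 9.1, 11.9, 12.4, 13.1, 13.4, 16.1.
n = 10.
(a) r = 8.2; between ranks 8 (13.1) and 9 (13.4): 13.16.
(b) r = 8.8; between ranks 8 (13.1) and 9 (13.4): 13.34.
|13.16 − 13.34| = 0.18.

0.18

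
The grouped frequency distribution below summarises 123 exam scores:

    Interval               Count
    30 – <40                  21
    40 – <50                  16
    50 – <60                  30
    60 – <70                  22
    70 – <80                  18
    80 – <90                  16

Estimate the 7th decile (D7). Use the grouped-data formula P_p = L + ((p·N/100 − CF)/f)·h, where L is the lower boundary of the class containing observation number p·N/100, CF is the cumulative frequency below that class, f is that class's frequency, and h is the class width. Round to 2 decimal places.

68.68

N = 123; target position k = 70/100 · 123 = 86.1.
Cumulative frequencies: 21, 37, 67, 89, 107, 123.
Observation 86.1 falls in the class 60 – <70.
L = 60, CF = 67, f = 22, h = 10.
P70 = 60 + ((86.1 − 67)/22)·10 = 60 + 8.68182 = 68.6818.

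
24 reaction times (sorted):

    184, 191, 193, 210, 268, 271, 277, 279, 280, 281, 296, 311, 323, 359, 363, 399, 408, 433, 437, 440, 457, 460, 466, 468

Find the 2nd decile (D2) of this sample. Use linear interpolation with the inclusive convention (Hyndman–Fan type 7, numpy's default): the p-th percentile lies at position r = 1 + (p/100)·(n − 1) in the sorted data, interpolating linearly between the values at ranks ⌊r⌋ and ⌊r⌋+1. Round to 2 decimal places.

269.80

n = 24.
r = 1 + (20/100)·(24 − 1) = 1 + 4.6 = 5.6.
Rank 5 is 268 and rank 6 is 271.
Interpolate: 268 + 0.6·(271 − 268) = 268 + 0.6·3 = 269.8.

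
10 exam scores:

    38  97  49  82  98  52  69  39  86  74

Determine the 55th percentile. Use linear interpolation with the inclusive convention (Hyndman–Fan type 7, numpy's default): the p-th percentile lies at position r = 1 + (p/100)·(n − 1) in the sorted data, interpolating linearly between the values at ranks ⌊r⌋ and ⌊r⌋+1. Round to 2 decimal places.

73.75

Sorted: 38, 39, 49, 52, 69, 74, 82, 86, 97, 98.
n = 10.
r = 1 + (55/100)·(10 − 1) = 1 + 4.95 = 5.95.
Rank 5 is 69 and rank 6 is 74.
Interpolate: 69 + 0.95·(74 − 69) = 69 + 0.95·5 = 73.75.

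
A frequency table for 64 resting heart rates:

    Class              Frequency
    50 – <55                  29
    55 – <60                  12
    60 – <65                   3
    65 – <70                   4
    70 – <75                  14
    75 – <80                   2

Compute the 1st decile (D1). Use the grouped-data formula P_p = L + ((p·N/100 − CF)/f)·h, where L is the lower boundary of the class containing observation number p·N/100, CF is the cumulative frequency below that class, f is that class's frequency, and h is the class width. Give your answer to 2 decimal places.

51.10

N = 64; target position k = 10/100 · 64 = 6.4.
Cumulative frequencies: 29, 41, 44, 48, 62, 64.
Observation 6.4 falls in the class 50 – <55.
L = 50, CF = 0, f = 29, h = 5.
P10 = 50 + ((6.4 − 0)/29)·5 = 50 + 1.10345 = 51.1034.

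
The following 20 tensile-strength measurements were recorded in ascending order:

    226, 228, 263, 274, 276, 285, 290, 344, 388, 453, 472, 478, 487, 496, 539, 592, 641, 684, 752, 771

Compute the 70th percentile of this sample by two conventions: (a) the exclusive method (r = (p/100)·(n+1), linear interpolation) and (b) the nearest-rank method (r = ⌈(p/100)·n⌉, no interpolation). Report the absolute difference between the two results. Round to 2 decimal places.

n = 20.
(a) r = 14.7; between ranks 14 (496) and 15 (539): 526.1.
(b) the nearest-rank method: rank 14 → 496.
|526.1 − 496| = 30.1.

30.10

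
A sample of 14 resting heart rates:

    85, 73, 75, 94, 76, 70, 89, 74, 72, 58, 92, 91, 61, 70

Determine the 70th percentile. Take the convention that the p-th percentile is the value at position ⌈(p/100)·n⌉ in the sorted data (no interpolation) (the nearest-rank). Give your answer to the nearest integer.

Sorted: 58, 61, 70, 70, 72, 73, 74, 75, 76, 85, 89, 91, 92, 94.
n = 14.
Position = ⌈70/100 · 14⌉ = ⌈9.8⌉ = 10.
The value at rank 10 is 85.

85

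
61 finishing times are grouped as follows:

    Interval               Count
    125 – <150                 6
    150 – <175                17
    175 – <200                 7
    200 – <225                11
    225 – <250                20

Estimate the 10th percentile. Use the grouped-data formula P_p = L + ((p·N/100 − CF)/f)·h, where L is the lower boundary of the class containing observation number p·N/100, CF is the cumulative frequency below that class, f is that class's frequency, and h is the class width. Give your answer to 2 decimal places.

N = 61; target position k = 10/100 · 61 = 6.1.
Cumulative frequencies: 6, 23, 30, 41, 61.
Observation 6.1 falls in the class 150 – <175.
L = 150, CF = 6, f = 17, h = 25.
P10 = 150 + ((6.1 − 6)/17)·25 = 150 + 0.147059 = 150.147.

150.15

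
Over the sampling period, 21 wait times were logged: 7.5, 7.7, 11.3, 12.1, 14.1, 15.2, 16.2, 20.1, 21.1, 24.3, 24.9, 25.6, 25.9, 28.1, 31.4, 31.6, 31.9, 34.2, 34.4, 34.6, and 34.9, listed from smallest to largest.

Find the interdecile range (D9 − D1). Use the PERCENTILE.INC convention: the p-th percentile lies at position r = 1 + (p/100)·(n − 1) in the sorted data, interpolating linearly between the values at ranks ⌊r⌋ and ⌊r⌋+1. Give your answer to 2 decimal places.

23.10

n = 21.
P10: r = 3 (integer) → 11.3.
P90: r = 19 (integer) → 34.4.
Difference: 34.4 − 11.3 = 23.1.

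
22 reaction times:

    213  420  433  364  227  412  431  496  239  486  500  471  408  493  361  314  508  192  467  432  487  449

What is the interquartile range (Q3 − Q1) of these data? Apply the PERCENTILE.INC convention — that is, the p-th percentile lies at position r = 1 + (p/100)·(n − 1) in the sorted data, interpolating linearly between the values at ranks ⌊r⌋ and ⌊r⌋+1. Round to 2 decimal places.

Sorted: 192, 213, 227, 239, 314, 361, 364, 408, 412, 420, 431, 432, 433, 449, 467, 471, 486, 487, 493, 496, 500, 508.
n = 22.
P25: r = 6.25; ranks 6–7 are 361, 364; interpolating gives 361.75.
P75: r = 16.75; ranks 16–17 are 471, 486; interpolating gives 482.25.
Difference: 482.25 − 361.75 = 120.5.

120.50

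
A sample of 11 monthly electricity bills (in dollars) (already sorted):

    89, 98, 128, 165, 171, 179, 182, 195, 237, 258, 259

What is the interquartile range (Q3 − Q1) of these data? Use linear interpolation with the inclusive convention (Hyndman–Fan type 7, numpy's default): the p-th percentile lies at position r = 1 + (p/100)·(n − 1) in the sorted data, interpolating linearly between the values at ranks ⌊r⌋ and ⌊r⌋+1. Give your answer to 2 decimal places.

n = 11.
P25: r = 3.5; ranks 3–4 are 128, 165; interpolating gives 146.5.
P75: r = 8.5; ranks 8–9 are 195, 237; interpolating gives 216.
Difference: 216 − 146.5 = 69.5.

69.50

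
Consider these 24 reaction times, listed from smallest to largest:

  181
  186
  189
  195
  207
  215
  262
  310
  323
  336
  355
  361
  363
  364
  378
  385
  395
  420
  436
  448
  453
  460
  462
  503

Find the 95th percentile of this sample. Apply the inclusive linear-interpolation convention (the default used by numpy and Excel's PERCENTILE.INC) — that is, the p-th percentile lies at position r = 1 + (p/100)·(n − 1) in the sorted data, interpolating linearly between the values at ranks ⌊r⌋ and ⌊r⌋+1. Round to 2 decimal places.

461.70

n = 24.
r = 1 + (95/100)·(24 − 1) = 1 + 21.85 = 22.85.
Rank 22 is 460 and rank 23 is 462.
Interpolate: 460 + 0.85·(462 − 460) = 460 + 0.85·2 = 461.7.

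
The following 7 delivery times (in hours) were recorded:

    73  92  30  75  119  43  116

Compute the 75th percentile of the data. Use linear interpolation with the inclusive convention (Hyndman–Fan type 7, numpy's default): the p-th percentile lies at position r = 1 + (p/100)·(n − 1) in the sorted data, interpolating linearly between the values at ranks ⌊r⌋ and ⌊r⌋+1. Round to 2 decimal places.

104.00

Sorted: 30, 43, 73, 75, 92, 116, 119.
n = 7.
r = 1 + (75/100)·(7 − 1) = 1 + 4.5 = 5.5.
Rank 5 is 92 and rank 6 is 116.
Interpolate: 92 + 0.5·(116 − 92) = 92 + 0.5·24 = 104.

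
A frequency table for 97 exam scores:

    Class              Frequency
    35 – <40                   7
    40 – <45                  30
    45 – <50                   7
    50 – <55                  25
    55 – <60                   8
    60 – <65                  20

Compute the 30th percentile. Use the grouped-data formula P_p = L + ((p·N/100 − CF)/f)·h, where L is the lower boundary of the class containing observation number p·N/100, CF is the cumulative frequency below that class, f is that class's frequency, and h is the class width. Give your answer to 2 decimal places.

N = 97; target position k = 30/100 · 97 = 29.1.
Cumulative frequencies: 7, 37, 44, 69, 77, 97.
Observation 29.1 falls in the class 40 – <45.
L = 40, CF = 7, f = 30, h = 5.
P30 = 40 + ((29.1 − 7)/30)·5 = 40 + 3.68333 = 43.6833.

43.68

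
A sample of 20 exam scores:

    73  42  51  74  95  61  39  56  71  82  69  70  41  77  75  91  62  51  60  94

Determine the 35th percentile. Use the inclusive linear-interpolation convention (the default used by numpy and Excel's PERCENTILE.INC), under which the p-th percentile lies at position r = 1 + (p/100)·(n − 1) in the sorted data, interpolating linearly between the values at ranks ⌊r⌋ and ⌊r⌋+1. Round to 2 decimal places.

60.65

Sorted: 39, 41, 42, 51, 51, 56, 60, 61, 62, 69, 70, 71, 73, 74, 75, 77, 82, 91, 94, 95.
n = 20.
r = 1 + (35/100)·(20 − 1) = 1 + 6.65 = 7.65.
Rank 7 is 60 and rank 8 is 61.
Interpolate: 60 + 0.65·(61 − 60) = 60 + 0.65·1 = 60.65.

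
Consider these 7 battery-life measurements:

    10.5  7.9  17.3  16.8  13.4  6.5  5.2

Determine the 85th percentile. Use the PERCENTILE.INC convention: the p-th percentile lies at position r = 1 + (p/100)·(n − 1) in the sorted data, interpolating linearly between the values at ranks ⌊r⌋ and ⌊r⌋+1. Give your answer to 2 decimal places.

16.85

Sorted: 5.2, 6.5, 7.9, 10.5, 13.4, 16.8, 17.3.
n = 7.
r = 1 + (85/100)·(7 − 1) = 1 + 5.1 = 6.1.
Rank 6 is 16.8 and rank 7 is 17.3.
Interpolate: 16.8 + 0.1·(17.3 − 16.8) = 16.8 + 0.1·0.5 = 16.85.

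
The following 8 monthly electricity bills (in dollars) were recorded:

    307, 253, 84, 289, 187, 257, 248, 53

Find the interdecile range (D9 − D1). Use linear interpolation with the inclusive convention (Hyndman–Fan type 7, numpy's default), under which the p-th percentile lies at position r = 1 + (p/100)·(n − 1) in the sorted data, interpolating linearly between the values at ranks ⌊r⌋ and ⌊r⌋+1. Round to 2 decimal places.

Sorted: 53, 84, 187, 248, 253, 257, 289, 307.
n = 8.
P10: r = 1.7; ranks 1–2 are 53, 84; interpolating gives 74.7.
P90: r = 7.3; ranks 7–8 are 289, 307; interpolating gives 294.4.
Difference: 294.4 − 74.7 = 219.7.

219.70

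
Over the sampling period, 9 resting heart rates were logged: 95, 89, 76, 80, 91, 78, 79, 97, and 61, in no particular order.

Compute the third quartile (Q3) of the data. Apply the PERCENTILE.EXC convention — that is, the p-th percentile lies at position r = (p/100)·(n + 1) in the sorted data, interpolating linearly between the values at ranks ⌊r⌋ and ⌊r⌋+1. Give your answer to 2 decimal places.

Sorted: 61, 76, 78, 79, 80, 89, 91, 95, 97.
n = 9.
r = (75/100)·(9 + 1) = 7.5.
Rank 7 is 91 and rank 8 is 95.
Interpolate: 91 + 0.5·(95 − 91) = 91 + 0.5·4 = 93.

93.00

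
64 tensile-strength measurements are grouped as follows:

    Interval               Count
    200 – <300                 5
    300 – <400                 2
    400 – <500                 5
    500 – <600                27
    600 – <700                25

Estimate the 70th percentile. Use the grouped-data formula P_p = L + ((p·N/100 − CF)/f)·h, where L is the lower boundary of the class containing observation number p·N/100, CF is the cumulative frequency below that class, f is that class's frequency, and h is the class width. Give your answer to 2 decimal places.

N = 64; target position k = 70/100 · 64 = 44.8.
Cumulative frequencies: 5, 7, 12, 39, 64.
Observation 44.8 falls in the class 600 – <700.
L = 600, CF = 39, f = 25, h = 100.
P70 = 600 + ((44.8 − 39)/25)·100 = 600 + 23.2 = 623.2.

623.20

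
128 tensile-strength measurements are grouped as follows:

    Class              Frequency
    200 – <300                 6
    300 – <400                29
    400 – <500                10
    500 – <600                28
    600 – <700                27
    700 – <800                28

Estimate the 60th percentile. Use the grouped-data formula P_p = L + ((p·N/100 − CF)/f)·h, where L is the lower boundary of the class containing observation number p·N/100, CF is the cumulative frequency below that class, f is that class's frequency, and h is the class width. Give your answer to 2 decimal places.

614.07

N = 128; target position k = 60/100 · 128 = 76.8.
Cumulative frequencies: 6, 35, 45, 73, 100, 128.
Observation 76.8 falls in the class 600 – <700.
L = 600, CF = 73, f = 27, h = 100.
P60 = 600 + ((76.8 − 73)/27)·100 = 600 + 14.0741 = 614.074.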